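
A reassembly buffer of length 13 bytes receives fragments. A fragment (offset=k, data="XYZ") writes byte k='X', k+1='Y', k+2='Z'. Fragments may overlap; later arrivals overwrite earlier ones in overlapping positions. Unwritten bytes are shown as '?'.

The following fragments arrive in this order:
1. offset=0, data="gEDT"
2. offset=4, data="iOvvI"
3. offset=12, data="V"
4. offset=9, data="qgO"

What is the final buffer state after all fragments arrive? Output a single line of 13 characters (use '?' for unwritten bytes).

Fragment 1: offset=0 data="gEDT" -> buffer=gEDT?????????
Fragment 2: offset=4 data="iOvvI" -> buffer=gEDTiOvvI????
Fragment 3: offset=12 data="V" -> buffer=gEDTiOvvI???V
Fragment 4: offset=9 data="qgO" -> buffer=gEDTiOvvIqgOV

Answer: gEDTiOvvIqgOV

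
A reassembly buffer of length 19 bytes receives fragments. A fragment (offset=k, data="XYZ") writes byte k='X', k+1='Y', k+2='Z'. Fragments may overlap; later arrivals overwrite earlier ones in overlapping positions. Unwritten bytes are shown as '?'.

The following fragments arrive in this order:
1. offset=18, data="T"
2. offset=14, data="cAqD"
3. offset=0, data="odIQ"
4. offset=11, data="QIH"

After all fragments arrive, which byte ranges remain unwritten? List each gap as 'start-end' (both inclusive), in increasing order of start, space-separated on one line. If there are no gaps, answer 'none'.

Answer: 4-10

Derivation:
Fragment 1: offset=18 len=1
Fragment 2: offset=14 len=4
Fragment 3: offset=0 len=4
Fragment 4: offset=11 len=3
Gaps: 4-10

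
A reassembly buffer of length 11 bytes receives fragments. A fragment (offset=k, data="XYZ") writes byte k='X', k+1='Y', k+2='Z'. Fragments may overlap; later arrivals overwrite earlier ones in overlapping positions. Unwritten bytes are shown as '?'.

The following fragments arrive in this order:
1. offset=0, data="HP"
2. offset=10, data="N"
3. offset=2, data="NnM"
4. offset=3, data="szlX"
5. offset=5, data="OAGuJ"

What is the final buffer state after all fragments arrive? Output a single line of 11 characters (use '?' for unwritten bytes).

Fragment 1: offset=0 data="HP" -> buffer=HP?????????
Fragment 2: offset=10 data="N" -> buffer=HP????????N
Fragment 3: offset=2 data="NnM" -> buffer=HPNnM?????N
Fragment 4: offset=3 data="szlX" -> buffer=HPNszlX???N
Fragment 5: offset=5 data="OAGuJ" -> buffer=HPNszOAGuJN

Answer: HPNszOAGuJN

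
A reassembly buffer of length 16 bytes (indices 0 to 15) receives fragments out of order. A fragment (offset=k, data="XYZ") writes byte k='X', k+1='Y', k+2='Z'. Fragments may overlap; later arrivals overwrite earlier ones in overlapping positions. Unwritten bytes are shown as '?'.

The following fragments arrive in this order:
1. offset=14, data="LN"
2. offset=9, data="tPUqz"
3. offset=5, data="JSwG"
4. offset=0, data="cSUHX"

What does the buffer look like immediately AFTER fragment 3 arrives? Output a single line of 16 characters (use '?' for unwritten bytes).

Fragment 1: offset=14 data="LN" -> buffer=??????????????LN
Fragment 2: offset=9 data="tPUqz" -> buffer=?????????tPUqzLN
Fragment 3: offset=5 data="JSwG" -> buffer=?????JSwGtPUqzLN

Answer: ?????JSwGtPUqzLN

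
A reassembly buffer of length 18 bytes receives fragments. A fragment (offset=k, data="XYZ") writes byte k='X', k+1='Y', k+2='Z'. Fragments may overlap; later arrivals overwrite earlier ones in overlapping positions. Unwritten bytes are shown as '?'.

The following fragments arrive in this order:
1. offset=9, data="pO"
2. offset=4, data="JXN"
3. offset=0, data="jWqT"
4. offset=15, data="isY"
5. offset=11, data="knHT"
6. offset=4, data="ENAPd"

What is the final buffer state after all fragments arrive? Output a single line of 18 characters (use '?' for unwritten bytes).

Answer: jWqTENAPdpOknHTisY

Derivation:
Fragment 1: offset=9 data="pO" -> buffer=?????????pO???????
Fragment 2: offset=4 data="JXN" -> buffer=????JXN??pO???????
Fragment 3: offset=0 data="jWqT" -> buffer=jWqTJXN??pO???????
Fragment 4: offset=15 data="isY" -> buffer=jWqTJXN??pO????isY
Fragment 5: offset=11 data="knHT" -> buffer=jWqTJXN??pOknHTisY
Fragment 6: offset=4 data="ENAPd" -> buffer=jWqTENAPdpOknHTisY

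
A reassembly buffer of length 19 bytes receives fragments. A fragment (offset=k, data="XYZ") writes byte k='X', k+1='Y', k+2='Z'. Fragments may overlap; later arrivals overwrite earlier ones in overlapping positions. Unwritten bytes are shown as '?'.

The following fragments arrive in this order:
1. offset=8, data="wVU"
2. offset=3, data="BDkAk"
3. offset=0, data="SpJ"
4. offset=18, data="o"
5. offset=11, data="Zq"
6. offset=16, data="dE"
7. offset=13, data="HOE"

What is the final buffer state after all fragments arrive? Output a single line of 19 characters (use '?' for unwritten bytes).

Fragment 1: offset=8 data="wVU" -> buffer=????????wVU????????
Fragment 2: offset=3 data="BDkAk" -> buffer=???BDkAkwVU????????
Fragment 3: offset=0 data="SpJ" -> buffer=SpJBDkAkwVU????????
Fragment 4: offset=18 data="o" -> buffer=SpJBDkAkwVU???????o
Fragment 5: offset=11 data="Zq" -> buffer=SpJBDkAkwVUZq?????o
Fragment 6: offset=16 data="dE" -> buffer=SpJBDkAkwVUZq???dEo
Fragment 7: offset=13 data="HOE" -> buffer=SpJBDkAkwVUZqHOEdEo

Answer: SpJBDkAkwVUZqHOEdEo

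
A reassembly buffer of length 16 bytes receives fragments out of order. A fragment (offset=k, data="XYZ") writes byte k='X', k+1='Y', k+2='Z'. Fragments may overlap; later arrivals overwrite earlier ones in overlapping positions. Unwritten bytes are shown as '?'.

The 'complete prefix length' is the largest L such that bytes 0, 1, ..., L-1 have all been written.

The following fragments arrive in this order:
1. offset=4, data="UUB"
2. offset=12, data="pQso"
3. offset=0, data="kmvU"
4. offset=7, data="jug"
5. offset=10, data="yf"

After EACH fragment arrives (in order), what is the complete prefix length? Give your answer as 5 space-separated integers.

Fragment 1: offset=4 data="UUB" -> buffer=????UUB????????? -> prefix_len=0
Fragment 2: offset=12 data="pQso" -> buffer=????UUB?????pQso -> prefix_len=0
Fragment 3: offset=0 data="kmvU" -> buffer=kmvUUUB?????pQso -> prefix_len=7
Fragment 4: offset=7 data="jug" -> buffer=kmvUUUBjug??pQso -> prefix_len=10
Fragment 5: offset=10 data="yf" -> buffer=kmvUUUBjugyfpQso -> prefix_len=16

Answer: 0 0 7 10 16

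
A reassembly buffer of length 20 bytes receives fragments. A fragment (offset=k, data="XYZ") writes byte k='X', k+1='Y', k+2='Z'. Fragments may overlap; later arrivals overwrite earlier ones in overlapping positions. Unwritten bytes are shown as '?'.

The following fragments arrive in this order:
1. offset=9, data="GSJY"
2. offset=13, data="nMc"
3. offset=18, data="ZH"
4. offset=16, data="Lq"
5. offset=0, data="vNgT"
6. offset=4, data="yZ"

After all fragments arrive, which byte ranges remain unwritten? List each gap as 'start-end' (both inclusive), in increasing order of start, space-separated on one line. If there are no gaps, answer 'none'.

Fragment 1: offset=9 len=4
Fragment 2: offset=13 len=3
Fragment 3: offset=18 len=2
Fragment 4: offset=16 len=2
Fragment 5: offset=0 len=4
Fragment 6: offset=4 len=2
Gaps: 6-8

Answer: 6-8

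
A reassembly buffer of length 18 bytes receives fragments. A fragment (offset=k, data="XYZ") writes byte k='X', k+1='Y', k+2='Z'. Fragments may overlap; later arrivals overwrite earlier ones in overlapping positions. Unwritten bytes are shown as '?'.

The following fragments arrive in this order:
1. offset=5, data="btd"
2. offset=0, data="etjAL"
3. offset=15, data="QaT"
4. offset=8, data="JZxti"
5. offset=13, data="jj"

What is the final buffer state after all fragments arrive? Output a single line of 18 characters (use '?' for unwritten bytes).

Answer: etjALbtdJZxtijjQaT

Derivation:
Fragment 1: offset=5 data="btd" -> buffer=?????btd??????????
Fragment 2: offset=0 data="etjAL" -> buffer=etjALbtd??????????
Fragment 3: offset=15 data="QaT" -> buffer=etjALbtd???????QaT
Fragment 4: offset=8 data="JZxti" -> buffer=etjALbtdJZxti??QaT
Fragment 5: offset=13 data="jj" -> buffer=etjALbtdJZxtijjQaT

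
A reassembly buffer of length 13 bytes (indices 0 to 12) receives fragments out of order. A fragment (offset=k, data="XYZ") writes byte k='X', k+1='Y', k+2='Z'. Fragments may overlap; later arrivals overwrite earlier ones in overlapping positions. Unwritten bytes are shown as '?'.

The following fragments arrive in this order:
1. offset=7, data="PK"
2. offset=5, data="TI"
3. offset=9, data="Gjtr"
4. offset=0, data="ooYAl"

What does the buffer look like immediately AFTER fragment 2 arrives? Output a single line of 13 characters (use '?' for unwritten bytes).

Fragment 1: offset=7 data="PK" -> buffer=???????PK????
Fragment 2: offset=5 data="TI" -> buffer=?????TIPK????

Answer: ?????TIPK????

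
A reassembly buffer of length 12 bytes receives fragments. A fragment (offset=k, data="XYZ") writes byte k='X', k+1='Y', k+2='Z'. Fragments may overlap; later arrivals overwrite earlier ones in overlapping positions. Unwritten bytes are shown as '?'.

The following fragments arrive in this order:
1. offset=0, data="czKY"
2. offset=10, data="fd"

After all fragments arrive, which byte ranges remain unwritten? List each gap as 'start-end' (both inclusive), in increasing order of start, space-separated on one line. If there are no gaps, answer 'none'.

Fragment 1: offset=0 len=4
Fragment 2: offset=10 len=2
Gaps: 4-9

Answer: 4-9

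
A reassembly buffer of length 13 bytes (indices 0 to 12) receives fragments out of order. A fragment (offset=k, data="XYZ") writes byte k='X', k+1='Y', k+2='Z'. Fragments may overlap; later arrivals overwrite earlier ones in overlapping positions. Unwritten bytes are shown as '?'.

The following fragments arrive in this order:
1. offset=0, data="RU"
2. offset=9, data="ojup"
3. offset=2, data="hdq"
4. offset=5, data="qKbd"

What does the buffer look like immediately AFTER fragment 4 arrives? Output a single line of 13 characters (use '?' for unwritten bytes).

Fragment 1: offset=0 data="RU" -> buffer=RU???????????
Fragment 2: offset=9 data="ojup" -> buffer=RU???????ojup
Fragment 3: offset=2 data="hdq" -> buffer=RUhdq????ojup
Fragment 4: offset=5 data="qKbd" -> buffer=RUhdqqKbdojup

Answer: RUhdqqKbdojup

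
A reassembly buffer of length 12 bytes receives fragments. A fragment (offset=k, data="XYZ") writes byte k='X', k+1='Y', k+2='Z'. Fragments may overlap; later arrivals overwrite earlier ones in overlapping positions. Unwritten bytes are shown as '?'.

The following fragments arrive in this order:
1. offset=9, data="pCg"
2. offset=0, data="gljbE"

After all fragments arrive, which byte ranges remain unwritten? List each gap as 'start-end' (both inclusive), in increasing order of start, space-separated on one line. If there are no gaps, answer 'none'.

Answer: 5-8

Derivation:
Fragment 1: offset=9 len=3
Fragment 2: offset=0 len=5
Gaps: 5-8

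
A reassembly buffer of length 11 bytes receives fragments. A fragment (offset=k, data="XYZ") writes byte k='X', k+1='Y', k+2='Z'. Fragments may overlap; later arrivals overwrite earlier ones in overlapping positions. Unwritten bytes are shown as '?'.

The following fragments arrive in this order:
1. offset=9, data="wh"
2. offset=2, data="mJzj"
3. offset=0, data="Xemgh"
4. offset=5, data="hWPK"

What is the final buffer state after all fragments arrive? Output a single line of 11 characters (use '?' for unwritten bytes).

Fragment 1: offset=9 data="wh" -> buffer=?????????wh
Fragment 2: offset=2 data="mJzj" -> buffer=??mJzj???wh
Fragment 3: offset=0 data="Xemgh" -> buffer=Xemghj???wh
Fragment 4: offset=5 data="hWPK" -> buffer=XemghhWPKwh

Answer: XemghhWPKwh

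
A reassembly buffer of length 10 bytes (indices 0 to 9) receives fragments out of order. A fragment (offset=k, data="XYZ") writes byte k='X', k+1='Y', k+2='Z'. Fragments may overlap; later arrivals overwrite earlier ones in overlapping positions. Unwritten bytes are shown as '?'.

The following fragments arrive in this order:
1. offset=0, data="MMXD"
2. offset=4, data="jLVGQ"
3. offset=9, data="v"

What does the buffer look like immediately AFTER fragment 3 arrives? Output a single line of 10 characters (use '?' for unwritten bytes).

Fragment 1: offset=0 data="MMXD" -> buffer=MMXD??????
Fragment 2: offset=4 data="jLVGQ" -> buffer=MMXDjLVGQ?
Fragment 3: offset=9 data="v" -> buffer=MMXDjLVGQv

Answer: MMXDjLVGQv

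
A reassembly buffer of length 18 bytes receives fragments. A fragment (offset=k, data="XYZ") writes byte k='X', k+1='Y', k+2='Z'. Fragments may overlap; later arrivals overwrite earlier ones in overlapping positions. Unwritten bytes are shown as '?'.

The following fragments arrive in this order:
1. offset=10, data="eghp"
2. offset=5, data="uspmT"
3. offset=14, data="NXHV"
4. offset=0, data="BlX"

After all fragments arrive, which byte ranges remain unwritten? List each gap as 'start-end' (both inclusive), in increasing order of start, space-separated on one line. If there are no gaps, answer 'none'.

Answer: 3-4

Derivation:
Fragment 1: offset=10 len=4
Fragment 2: offset=5 len=5
Fragment 3: offset=14 len=4
Fragment 4: offset=0 len=3
Gaps: 3-4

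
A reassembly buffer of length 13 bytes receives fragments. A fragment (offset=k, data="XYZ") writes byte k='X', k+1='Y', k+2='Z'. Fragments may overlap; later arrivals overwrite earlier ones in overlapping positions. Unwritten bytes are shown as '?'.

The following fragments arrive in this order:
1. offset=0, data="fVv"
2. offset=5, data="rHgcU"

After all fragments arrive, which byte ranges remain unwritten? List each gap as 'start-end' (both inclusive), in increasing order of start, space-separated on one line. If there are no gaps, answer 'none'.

Fragment 1: offset=0 len=3
Fragment 2: offset=5 len=5
Gaps: 3-4 10-12

Answer: 3-4 10-12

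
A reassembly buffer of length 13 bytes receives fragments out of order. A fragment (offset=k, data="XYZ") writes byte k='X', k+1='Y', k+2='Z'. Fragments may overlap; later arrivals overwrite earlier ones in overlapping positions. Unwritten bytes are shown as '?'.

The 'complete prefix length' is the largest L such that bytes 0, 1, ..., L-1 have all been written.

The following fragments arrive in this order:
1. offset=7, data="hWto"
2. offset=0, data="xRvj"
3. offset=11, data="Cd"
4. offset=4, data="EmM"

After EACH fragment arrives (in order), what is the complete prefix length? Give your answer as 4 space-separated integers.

Fragment 1: offset=7 data="hWto" -> buffer=???????hWto?? -> prefix_len=0
Fragment 2: offset=0 data="xRvj" -> buffer=xRvj???hWto?? -> prefix_len=4
Fragment 3: offset=11 data="Cd" -> buffer=xRvj???hWtoCd -> prefix_len=4
Fragment 4: offset=4 data="EmM" -> buffer=xRvjEmMhWtoCd -> prefix_len=13

Answer: 0 4 4 13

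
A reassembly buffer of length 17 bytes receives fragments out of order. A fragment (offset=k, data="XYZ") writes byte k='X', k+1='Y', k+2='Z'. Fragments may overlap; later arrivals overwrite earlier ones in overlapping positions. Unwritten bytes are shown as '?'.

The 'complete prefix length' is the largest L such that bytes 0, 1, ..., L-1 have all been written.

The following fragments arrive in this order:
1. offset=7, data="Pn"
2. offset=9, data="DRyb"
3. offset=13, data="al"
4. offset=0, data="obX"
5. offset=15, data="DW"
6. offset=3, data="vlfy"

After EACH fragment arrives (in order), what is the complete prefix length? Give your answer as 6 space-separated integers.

Answer: 0 0 0 3 3 17

Derivation:
Fragment 1: offset=7 data="Pn" -> buffer=???????Pn???????? -> prefix_len=0
Fragment 2: offset=9 data="DRyb" -> buffer=???????PnDRyb???? -> prefix_len=0
Fragment 3: offset=13 data="al" -> buffer=???????PnDRybal?? -> prefix_len=0
Fragment 4: offset=0 data="obX" -> buffer=obX????PnDRybal?? -> prefix_len=3
Fragment 5: offset=15 data="DW" -> buffer=obX????PnDRybalDW -> prefix_len=3
Fragment 6: offset=3 data="vlfy" -> buffer=obXvlfyPnDRybalDW -> prefix_len=17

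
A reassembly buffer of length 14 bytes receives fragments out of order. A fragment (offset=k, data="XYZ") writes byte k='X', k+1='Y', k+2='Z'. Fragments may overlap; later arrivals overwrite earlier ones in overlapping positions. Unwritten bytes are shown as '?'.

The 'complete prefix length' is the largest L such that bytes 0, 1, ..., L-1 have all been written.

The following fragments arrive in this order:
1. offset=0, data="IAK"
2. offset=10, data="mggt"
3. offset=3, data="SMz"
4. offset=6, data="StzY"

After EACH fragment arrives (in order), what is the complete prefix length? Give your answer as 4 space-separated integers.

Answer: 3 3 6 14

Derivation:
Fragment 1: offset=0 data="IAK" -> buffer=IAK??????????? -> prefix_len=3
Fragment 2: offset=10 data="mggt" -> buffer=IAK???????mggt -> prefix_len=3
Fragment 3: offset=3 data="SMz" -> buffer=IAKSMz????mggt -> prefix_len=6
Fragment 4: offset=6 data="StzY" -> buffer=IAKSMzStzYmggt -> prefix_len=14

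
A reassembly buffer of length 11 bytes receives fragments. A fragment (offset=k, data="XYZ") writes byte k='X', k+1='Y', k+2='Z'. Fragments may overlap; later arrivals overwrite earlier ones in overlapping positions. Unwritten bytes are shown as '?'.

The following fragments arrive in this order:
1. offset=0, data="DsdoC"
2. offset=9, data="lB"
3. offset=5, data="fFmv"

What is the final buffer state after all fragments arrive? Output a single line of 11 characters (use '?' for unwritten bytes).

Answer: DsdoCfFmvlB

Derivation:
Fragment 1: offset=0 data="DsdoC" -> buffer=DsdoC??????
Fragment 2: offset=9 data="lB" -> buffer=DsdoC????lB
Fragment 3: offset=5 data="fFmv" -> buffer=DsdoCfFmvlB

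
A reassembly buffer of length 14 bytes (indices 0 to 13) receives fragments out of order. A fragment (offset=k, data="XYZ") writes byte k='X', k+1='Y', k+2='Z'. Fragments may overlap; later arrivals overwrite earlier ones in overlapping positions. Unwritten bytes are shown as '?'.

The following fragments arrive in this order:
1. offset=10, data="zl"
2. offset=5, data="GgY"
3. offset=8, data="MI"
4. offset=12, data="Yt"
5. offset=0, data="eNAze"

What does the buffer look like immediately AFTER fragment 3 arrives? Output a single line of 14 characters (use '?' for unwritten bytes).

Answer: ?????GgYMIzl??

Derivation:
Fragment 1: offset=10 data="zl" -> buffer=??????????zl??
Fragment 2: offset=5 data="GgY" -> buffer=?????GgY??zl??
Fragment 3: offset=8 data="MI" -> buffer=?????GgYMIzl??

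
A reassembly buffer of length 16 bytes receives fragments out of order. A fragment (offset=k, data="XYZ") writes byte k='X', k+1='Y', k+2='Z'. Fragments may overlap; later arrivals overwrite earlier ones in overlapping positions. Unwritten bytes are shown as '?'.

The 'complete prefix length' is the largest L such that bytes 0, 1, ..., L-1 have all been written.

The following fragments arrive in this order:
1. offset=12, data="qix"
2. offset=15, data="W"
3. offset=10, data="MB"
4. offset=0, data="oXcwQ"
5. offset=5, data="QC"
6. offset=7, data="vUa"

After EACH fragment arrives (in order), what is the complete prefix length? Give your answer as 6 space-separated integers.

Fragment 1: offset=12 data="qix" -> buffer=????????????qix? -> prefix_len=0
Fragment 2: offset=15 data="W" -> buffer=????????????qixW -> prefix_len=0
Fragment 3: offset=10 data="MB" -> buffer=??????????MBqixW -> prefix_len=0
Fragment 4: offset=0 data="oXcwQ" -> buffer=oXcwQ?????MBqixW -> prefix_len=5
Fragment 5: offset=5 data="QC" -> buffer=oXcwQQC???MBqixW -> prefix_len=7
Fragment 6: offset=7 data="vUa" -> buffer=oXcwQQCvUaMBqixW -> prefix_len=16

Answer: 0 0 0 5 7 16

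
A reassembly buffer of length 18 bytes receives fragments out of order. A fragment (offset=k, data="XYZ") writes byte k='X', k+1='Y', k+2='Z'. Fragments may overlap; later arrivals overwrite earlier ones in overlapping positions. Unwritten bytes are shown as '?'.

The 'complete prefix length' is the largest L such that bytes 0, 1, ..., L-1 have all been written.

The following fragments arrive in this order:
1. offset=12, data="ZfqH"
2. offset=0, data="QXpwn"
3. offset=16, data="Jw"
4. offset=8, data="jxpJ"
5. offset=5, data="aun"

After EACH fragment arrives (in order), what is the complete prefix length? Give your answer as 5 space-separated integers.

Answer: 0 5 5 5 18

Derivation:
Fragment 1: offset=12 data="ZfqH" -> buffer=????????????ZfqH?? -> prefix_len=0
Fragment 2: offset=0 data="QXpwn" -> buffer=QXpwn???????ZfqH?? -> prefix_len=5
Fragment 3: offset=16 data="Jw" -> buffer=QXpwn???????ZfqHJw -> prefix_len=5
Fragment 4: offset=8 data="jxpJ" -> buffer=QXpwn???jxpJZfqHJw -> prefix_len=5
Fragment 5: offset=5 data="aun" -> buffer=QXpwnaunjxpJZfqHJw -> prefix_len=18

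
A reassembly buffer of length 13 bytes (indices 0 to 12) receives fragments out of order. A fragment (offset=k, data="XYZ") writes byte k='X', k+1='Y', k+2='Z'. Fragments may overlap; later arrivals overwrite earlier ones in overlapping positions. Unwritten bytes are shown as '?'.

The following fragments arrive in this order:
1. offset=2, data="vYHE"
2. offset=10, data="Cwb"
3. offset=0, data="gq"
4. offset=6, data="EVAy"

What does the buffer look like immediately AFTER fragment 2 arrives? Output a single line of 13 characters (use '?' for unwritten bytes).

Answer: ??vYHE????Cwb

Derivation:
Fragment 1: offset=2 data="vYHE" -> buffer=??vYHE???????
Fragment 2: offset=10 data="Cwb" -> buffer=??vYHE????Cwb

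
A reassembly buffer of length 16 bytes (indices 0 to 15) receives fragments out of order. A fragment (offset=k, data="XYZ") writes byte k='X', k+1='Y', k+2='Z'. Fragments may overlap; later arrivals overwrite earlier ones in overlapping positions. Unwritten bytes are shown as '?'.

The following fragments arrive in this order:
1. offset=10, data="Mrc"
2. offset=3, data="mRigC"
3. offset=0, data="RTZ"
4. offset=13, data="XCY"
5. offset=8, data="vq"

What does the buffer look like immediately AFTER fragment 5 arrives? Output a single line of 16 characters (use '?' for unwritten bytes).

Answer: RTZmRigCvqMrcXCY

Derivation:
Fragment 1: offset=10 data="Mrc" -> buffer=??????????Mrc???
Fragment 2: offset=3 data="mRigC" -> buffer=???mRigC??Mrc???
Fragment 3: offset=0 data="RTZ" -> buffer=RTZmRigC??Mrc???
Fragment 4: offset=13 data="XCY" -> buffer=RTZmRigC??MrcXCY
Fragment 5: offset=8 data="vq" -> buffer=RTZmRigCvqMrcXCY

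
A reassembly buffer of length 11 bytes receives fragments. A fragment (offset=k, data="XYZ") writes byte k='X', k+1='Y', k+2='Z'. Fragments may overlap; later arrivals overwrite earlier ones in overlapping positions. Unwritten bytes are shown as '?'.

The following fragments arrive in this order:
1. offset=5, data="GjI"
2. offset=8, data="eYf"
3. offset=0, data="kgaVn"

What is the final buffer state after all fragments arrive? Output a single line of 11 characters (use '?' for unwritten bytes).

Answer: kgaVnGjIeYf

Derivation:
Fragment 1: offset=5 data="GjI" -> buffer=?????GjI???
Fragment 2: offset=8 data="eYf" -> buffer=?????GjIeYf
Fragment 3: offset=0 data="kgaVn" -> buffer=kgaVnGjIeYf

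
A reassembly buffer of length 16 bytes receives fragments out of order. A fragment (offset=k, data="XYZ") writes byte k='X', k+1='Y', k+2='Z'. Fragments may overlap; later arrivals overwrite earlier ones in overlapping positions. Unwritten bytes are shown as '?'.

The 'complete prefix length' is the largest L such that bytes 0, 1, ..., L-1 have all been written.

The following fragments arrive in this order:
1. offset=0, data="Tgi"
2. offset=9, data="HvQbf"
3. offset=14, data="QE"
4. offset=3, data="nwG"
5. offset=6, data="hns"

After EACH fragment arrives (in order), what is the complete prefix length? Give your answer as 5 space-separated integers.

Answer: 3 3 3 6 16

Derivation:
Fragment 1: offset=0 data="Tgi" -> buffer=Tgi????????????? -> prefix_len=3
Fragment 2: offset=9 data="HvQbf" -> buffer=Tgi??????HvQbf?? -> prefix_len=3
Fragment 3: offset=14 data="QE" -> buffer=Tgi??????HvQbfQE -> prefix_len=3
Fragment 4: offset=3 data="nwG" -> buffer=TginwG???HvQbfQE -> prefix_len=6
Fragment 5: offset=6 data="hns" -> buffer=TginwGhnsHvQbfQE -> prefix_len=16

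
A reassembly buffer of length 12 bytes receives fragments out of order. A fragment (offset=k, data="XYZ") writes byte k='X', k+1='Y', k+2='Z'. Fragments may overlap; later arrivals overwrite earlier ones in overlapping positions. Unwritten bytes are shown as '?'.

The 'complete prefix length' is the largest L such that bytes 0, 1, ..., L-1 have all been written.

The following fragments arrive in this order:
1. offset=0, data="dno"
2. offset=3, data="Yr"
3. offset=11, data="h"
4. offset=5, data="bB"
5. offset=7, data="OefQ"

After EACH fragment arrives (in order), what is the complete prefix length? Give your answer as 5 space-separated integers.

Fragment 1: offset=0 data="dno" -> buffer=dno????????? -> prefix_len=3
Fragment 2: offset=3 data="Yr" -> buffer=dnoYr??????? -> prefix_len=5
Fragment 3: offset=11 data="h" -> buffer=dnoYr??????h -> prefix_len=5
Fragment 4: offset=5 data="bB" -> buffer=dnoYrbB????h -> prefix_len=7
Fragment 5: offset=7 data="OefQ" -> buffer=dnoYrbBOefQh -> prefix_len=12

Answer: 3 5 5 7 12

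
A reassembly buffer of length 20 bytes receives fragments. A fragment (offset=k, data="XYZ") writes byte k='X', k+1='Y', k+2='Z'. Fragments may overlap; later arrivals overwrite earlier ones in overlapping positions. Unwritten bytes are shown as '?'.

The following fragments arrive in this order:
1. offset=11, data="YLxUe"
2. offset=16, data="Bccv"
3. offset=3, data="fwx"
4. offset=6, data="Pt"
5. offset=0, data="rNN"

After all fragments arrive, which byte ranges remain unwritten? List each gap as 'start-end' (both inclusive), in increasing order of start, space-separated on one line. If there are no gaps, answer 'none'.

Answer: 8-10

Derivation:
Fragment 1: offset=11 len=5
Fragment 2: offset=16 len=4
Fragment 3: offset=3 len=3
Fragment 4: offset=6 len=2
Fragment 5: offset=0 len=3
Gaps: 8-10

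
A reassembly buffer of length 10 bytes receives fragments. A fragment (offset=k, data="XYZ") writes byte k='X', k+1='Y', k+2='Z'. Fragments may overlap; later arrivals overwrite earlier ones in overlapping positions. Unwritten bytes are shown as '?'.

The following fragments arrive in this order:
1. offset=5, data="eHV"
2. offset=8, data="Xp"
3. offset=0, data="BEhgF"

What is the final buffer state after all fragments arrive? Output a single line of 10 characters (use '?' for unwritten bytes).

Fragment 1: offset=5 data="eHV" -> buffer=?????eHV??
Fragment 2: offset=8 data="Xp" -> buffer=?????eHVXp
Fragment 3: offset=0 data="BEhgF" -> buffer=BEhgFeHVXp

Answer: BEhgFeHVXp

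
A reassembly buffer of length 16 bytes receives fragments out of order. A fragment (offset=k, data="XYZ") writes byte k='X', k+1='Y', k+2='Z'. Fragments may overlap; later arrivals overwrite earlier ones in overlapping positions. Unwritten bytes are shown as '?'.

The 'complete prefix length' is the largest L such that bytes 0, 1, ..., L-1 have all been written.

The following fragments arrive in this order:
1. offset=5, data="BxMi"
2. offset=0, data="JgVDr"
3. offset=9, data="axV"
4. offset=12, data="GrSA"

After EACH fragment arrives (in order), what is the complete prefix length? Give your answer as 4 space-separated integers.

Answer: 0 9 12 16

Derivation:
Fragment 1: offset=5 data="BxMi" -> buffer=?????BxMi??????? -> prefix_len=0
Fragment 2: offset=0 data="JgVDr" -> buffer=JgVDrBxMi??????? -> prefix_len=9
Fragment 3: offset=9 data="axV" -> buffer=JgVDrBxMiaxV???? -> prefix_len=12
Fragment 4: offset=12 data="GrSA" -> buffer=JgVDrBxMiaxVGrSA -> prefix_len=16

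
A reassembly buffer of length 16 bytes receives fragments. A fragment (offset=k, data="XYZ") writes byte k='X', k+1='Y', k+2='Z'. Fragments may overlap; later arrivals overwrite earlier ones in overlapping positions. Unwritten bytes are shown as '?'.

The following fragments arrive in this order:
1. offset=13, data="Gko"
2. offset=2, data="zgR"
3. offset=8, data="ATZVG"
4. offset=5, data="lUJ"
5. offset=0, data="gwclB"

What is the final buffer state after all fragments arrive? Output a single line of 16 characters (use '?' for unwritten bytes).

Answer: gwclBlUJATZVGGko

Derivation:
Fragment 1: offset=13 data="Gko" -> buffer=?????????????Gko
Fragment 2: offset=2 data="zgR" -> buffer=??zgR????????Gko
Fragment 3: offset=8 data="ATZVG" -> buffer=??zgR???ATZVGGko
Fragment 4: offset=5 data="lUJ" -> buffer=??zgRlUJATZVGGko
Fragment 5: offset=0 data="gwclB" -> buffer=gwclBlUJATZVGGko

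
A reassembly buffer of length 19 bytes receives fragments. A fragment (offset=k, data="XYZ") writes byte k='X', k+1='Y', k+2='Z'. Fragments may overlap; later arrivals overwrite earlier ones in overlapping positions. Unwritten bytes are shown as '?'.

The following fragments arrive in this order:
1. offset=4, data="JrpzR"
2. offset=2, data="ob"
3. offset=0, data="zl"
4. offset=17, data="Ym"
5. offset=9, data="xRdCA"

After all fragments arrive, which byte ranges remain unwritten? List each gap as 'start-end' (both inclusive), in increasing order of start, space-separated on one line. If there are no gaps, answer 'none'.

Fragment 1: offset=4 len=5
Fragment 2: offset=2 len=2
Fragment 3: offset=0 len=2
Fragment 4: offset=17 len=2
Fragment 5: offset=9 len=5
Gaps: 14-16

Answer: 14-16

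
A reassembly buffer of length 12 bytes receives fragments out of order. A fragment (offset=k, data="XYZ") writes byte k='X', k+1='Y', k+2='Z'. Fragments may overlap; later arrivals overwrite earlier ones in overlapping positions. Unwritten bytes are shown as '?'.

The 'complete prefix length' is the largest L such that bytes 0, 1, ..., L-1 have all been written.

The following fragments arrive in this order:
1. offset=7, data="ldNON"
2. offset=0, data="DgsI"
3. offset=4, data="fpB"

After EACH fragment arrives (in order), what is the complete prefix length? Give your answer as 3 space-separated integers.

Fragment 1: offset=7 data="ldNON" -> buffer=???????ldNON -> prefix_len=0
Fragment 2: offset=0 data="DgsI" -> buffer=DgsI???ldNON -> prefix_len=4
Fragment 3: offset=4 data="fpB" -> buffer=DgsIfpBldNON -> prefix_len=12

Answer: 0 4 12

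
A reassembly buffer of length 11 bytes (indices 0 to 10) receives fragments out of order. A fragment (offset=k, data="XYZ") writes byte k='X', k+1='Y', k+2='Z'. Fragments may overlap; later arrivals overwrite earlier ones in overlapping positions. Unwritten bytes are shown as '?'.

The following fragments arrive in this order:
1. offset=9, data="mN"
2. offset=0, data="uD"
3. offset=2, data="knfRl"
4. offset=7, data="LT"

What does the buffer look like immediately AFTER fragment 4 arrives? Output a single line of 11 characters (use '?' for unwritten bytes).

Answer: uDknfRlLTmN

Derivation:
Fragment 1: offset=9 data="mN" -> buffer=?????????mN
Fragment 2: offset=0 data="uD" -> buffer=uD???????mN
Fragment 3: offset=2 data="knfRl" -> buffer=uDknfRl??mN
Fragment 4: offset=7 data="LT" -> buffer=uDknfRlLTmN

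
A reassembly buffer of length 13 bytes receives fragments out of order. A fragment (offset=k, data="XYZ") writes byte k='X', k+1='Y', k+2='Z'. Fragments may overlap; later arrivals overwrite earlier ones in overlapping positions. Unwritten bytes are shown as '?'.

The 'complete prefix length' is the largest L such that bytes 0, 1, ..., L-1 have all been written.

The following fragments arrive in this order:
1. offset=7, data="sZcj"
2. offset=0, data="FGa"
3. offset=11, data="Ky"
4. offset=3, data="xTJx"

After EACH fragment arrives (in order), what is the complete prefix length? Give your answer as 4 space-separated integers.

Answer: 0 3 3 13

Derivation:
Fragment 1: offset=7 data="sZcj" -> buffer=???????sZcj?? -> prefix_len=0
Fragment 2: offset=0 data="FGa" -> buffer=FGa????sZcj?? -> prefix_len=3
Fragment 3: offset=11 data="Ky" -> buffer=FGa????sZcjKy -> prefix_len=3
Fragment 4: offset=3 data="xTJx" -> buffer=FGaxTJxsZcjKy -> prefix_len=13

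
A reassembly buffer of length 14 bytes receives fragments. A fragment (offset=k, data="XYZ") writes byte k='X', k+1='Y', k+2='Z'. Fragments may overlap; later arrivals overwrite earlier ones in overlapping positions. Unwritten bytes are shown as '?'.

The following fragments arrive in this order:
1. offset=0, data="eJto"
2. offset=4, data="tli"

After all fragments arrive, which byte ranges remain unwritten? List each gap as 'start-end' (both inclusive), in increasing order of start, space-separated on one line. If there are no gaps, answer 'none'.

Answer: 7-13

Derivation:
Fragment 1: offset=0 len=4
Fragment 2: offset=4 len=3
Gaps: 7-13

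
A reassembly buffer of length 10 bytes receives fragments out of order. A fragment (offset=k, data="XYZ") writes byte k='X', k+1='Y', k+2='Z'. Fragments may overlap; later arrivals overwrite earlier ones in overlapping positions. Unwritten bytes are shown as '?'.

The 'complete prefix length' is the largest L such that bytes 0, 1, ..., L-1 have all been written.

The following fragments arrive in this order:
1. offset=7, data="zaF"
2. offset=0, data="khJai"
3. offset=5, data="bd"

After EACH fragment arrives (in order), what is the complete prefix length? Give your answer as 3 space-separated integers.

Fragment 1: offset=7 data="zaF" -> buffer=???????zaF -> prefix_len=0
Fragment 2: offset=0 data="khJai" -> buffer=khJai??zaF -> prefix_len=5
Fragment 3: offset=5 data="bd" -> buffer=khJaibdzaF -> prefix_len=10

Answer: 0 5 10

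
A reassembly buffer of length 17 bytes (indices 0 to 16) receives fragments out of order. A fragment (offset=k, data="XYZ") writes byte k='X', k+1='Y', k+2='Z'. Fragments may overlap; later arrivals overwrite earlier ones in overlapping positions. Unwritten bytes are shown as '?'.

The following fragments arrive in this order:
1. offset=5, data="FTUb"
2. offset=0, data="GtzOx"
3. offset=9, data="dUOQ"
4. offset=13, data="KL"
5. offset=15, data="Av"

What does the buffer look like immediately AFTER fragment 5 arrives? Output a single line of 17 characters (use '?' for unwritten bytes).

Answer: GtzOxFTUbdUOQKLAv

Derivation:
Fragment 1: offset=5 data="FTUb" -> buffer=?????FTUb????????
Fragment 2: offset=0 data="GtzOx" -> buffer=GtzOxFTUb????????
Fragment 3: offset=9 data="dUOQ" -> buffer=GtzOxFTUbdUOQ????
Fragment 4: offset=13 data="KL" -> buffer=GtzOxFTUbdUOQKL??
Fragment 5: offset=15 data="Av" -> buffer=GtzOxFTUbdUOQKLAv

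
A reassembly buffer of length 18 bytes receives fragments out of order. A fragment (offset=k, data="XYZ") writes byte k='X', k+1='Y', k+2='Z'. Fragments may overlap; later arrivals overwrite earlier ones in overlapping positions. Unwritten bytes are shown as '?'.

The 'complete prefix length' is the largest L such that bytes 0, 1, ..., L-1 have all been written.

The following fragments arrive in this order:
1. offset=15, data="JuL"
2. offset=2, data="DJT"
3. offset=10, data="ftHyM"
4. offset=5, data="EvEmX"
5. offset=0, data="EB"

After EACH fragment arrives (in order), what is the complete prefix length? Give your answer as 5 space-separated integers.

Answer: 0 0 0 0 18

Derivation:
Fragment 1: offset=15 data="JuL" -> buffer=???????????????JuL -> prefix_len=0
Fragment 2: offset=2 data="DJT" -> buffer=??DJT??????????JuL -> prefix_len=0
Fragment 3: offset=10 data="ftHyM" -> buffer=??DJT?????ftHyMJuL -> prefix_len=0
Fragment 4: offset=5 data="EvEmX" -> buffer=??DJTEvEmXftHyMJuL -> prefix_len=0
Fragment 5: offset=0 data="EB" -> buffer=EBDJTEvEmXftHyMJuL -> prefix_len=18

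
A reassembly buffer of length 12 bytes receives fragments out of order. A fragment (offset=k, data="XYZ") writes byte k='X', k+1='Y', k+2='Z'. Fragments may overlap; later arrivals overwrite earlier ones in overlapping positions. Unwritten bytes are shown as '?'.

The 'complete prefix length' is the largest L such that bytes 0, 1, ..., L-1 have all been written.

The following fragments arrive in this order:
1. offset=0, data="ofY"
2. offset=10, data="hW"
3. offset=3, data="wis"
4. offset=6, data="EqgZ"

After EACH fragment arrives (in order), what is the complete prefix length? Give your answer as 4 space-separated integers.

Fragment 1: offset=0 data="ofY" -> buffer=ofY????????? -> prefix_len=3
Fragment 2: offset=10 data="hW" -> buffer=ofY???????hW -> prefix_len=3
Fragment 3: offset=3 data="wis" -> buffer=ofYwis????hW -> prefix_len=6
Fragment 4: offset=6 data="EqgZ" -> buffer=ofYwisEqgZhW -> prefix_len=12

Answer: 3 3 6 12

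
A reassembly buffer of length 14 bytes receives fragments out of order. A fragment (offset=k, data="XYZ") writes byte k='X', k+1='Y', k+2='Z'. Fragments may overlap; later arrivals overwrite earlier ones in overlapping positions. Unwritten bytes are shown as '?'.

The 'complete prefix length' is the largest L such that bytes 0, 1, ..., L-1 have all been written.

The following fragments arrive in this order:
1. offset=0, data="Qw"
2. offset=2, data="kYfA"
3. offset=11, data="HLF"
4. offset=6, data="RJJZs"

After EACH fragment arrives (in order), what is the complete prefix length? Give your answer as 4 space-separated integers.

Fragment 1: offset=0 data="Qw" -> buffer=Qw???????????? -> prefix_len=2
Fragment 2: offset=2 data="kYfA" -> buffer=QwkYfA???????? -> prefix_len=6
Fragment 3: offset=11 data="HLF" -> buffer=QwkYfA?????HLF -> prefix_len=6
Fragment 4: offset=6 data="RJJZs" -> buffer=QwkYfARJJZsHLF -> prefix_len=14

Answer: 2 6 6 14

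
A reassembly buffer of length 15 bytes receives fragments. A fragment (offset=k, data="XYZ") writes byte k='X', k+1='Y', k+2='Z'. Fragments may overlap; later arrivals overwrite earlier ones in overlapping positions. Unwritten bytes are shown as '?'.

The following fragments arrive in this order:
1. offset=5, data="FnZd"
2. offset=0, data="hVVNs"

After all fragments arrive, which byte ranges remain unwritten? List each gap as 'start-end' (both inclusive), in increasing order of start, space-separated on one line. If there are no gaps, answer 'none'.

Answer: 9-14

Derivation:
Fragment 1: offset=5 len=4
Fragment 2: offset=0 len=5
Gaps: 9-14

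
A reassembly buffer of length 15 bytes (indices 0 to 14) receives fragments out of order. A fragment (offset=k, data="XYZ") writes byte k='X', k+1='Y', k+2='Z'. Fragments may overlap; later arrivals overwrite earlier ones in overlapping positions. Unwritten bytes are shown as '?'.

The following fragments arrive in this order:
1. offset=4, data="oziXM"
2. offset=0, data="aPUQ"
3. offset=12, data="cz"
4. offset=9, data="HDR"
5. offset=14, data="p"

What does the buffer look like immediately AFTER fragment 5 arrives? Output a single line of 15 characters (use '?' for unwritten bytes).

Answer: aPUQoziXMHDRczp

Derivation:
Fragment 1: offset=4 data="oziXM" -> buffer=????oziXM??????
Fragment 2: offset=0 data="aPUQ" -> buffer=aPUQoziXM??????
Fragment 3: offset=12 data="cz" -> buffer=aPUQoziXM???cz?
Fragment 4: offset=9 data="HDR" -> buffer=aPUQoziXMHDRcz?
Fragment 5: offset=14 data="p" -> buffer=aPUQoziXMHDRczp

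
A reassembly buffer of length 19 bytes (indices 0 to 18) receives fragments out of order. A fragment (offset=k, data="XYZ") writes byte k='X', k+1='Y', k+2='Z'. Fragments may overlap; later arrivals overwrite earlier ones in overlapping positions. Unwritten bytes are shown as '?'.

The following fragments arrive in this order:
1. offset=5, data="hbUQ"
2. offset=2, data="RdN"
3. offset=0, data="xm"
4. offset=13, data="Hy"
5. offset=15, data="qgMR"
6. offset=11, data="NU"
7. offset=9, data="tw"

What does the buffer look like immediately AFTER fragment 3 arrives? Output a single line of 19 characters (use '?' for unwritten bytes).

Answer: xmRdNhbUQ??????????

Derivation:
Fragment 1: offset=5 data="hbUQ" -> buffer=?????hbUQ??????????
Fragment 2: offset=2 data="RdN" -> buffer=??RdNhbUQ??????????
Fragment 3: offset=0 data="xm" -> buffer=xmRdNhbUQ??????????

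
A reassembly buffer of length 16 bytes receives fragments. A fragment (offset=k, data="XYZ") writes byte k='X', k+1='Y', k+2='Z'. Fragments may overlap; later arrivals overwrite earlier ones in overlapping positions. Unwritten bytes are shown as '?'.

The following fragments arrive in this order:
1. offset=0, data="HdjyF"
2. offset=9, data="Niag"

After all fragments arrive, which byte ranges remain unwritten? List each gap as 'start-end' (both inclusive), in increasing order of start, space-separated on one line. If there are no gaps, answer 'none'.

Answer: 5-8 13-15

Derivation:
Fragment 1: offset=0 len=5
Fragment 2: offset=9 len=4
Gaps: 5-8 13-15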